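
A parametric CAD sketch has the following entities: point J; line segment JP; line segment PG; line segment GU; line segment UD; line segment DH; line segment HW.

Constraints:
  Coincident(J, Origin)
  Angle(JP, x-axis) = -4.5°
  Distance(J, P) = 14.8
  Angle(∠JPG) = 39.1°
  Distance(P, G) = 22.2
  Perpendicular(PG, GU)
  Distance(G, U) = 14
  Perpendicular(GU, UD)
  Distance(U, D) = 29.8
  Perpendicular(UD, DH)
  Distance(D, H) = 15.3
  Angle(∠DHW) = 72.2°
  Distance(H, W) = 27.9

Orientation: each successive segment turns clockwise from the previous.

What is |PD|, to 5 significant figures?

15.930

J is at the origin; JP runs at -4.5° with length 14.8, so P = (14.754, -1.1612). ∠JPG = 39.1° gives PG at -145.40° from the x-axis; with |PG| = 22.2, G = (-3.5193, -13.767). PG is perpendicular to GU, so GU runs at 124.60°; with |GU| = 14.0, U = (-11.469, -2.2434). GU is perpendicular to UD, so UD runs at 34.600°; with |UD| = 29.8, D = (13.060, 14.678). Then |PD| = |D − P| = 15.930.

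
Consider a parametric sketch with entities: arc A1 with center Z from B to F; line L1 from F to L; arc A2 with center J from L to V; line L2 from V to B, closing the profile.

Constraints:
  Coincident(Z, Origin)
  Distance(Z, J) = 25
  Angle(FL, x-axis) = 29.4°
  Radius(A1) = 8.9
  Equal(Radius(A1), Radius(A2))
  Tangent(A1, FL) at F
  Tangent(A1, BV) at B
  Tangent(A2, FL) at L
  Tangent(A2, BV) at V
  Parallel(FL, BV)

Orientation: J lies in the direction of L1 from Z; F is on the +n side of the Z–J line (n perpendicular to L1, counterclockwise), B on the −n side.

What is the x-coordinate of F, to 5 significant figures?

-4.3690

The slot axis is L1's direction at 29.4°, so u = (cos 29.4°, sin 29.4°) = (0.87121, 0.49090) and n = (−sin 29.4°, cos 29.4°) = (-0.49090, 0.87121). Z is at the origin and J lies 25.0 along u from Z, so J = 25.0·u = (21.780, 12.273). Tangency of A1 to both parallel lines with radius 8.9 puts F and B at Z ± 8.9·n: F = (-4.3690, 7.7538), B = (4.3690, -7.7538). So F.x = -4.3690.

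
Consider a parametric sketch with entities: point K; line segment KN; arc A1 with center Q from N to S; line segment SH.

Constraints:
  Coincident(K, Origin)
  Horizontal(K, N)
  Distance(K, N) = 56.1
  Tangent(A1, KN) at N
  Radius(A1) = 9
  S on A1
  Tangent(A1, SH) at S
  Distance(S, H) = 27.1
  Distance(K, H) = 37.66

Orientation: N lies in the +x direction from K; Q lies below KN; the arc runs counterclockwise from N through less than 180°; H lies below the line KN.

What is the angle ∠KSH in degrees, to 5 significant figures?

48.320°

Checks: K.y = 0.00, N.y = 0.00 ✓; |QS| = 9.000 ✓; ∠(QS, SH) = 90.00° ✓; |SH| = 27.10 ✓; |KH| = 37.66 ✓.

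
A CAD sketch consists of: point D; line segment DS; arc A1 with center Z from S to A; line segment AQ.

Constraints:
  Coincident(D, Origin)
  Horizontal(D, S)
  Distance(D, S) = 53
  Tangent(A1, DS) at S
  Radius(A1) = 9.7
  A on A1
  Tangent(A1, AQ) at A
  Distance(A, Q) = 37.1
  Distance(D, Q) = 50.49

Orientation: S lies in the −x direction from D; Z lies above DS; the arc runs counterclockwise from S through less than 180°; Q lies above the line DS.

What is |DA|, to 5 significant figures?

44.419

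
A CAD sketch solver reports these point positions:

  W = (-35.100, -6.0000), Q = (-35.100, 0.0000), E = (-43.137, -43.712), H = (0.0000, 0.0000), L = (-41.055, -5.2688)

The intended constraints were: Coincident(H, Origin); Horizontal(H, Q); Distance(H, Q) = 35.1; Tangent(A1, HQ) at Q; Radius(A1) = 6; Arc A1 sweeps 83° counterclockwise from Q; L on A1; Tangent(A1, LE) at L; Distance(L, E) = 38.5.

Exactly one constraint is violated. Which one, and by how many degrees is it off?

Tangent(A1, LE) at L — off by 3.90°.

H = (0.00, 0.00) ✓; H.y = 0.00, Q.y = 0.00 ✓; |HQ| = 35.10 ✓; ∠(WQ, QH) = 90.00° ✓; |WQ| = 6.000 ✓; bearing(W→L) − bearing(W→Q) = 83.00° ✓; |WL| = 6.000 ✓; ∠(WL, LE) = 86.10° ✗; |LE| = 38.50 ✓.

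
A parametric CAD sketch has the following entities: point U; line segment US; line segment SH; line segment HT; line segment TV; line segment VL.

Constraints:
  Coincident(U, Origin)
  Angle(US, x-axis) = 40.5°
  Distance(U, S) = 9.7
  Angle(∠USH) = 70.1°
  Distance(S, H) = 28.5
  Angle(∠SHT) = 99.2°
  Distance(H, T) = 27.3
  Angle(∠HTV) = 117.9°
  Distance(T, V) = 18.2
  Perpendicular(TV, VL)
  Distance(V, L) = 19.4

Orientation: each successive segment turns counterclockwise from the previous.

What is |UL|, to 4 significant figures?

13.75

∠HTV = 117.9° gives TV at -66.70° from the x-axis; with |TV| = 18.2, V = (-27.31, -17.61). TV ⟂ VL, so VL runs at 23.30°; with |VL| = 19.4, L = (-9.494, -9.941). Then |UL| = |L − U| = 13.75.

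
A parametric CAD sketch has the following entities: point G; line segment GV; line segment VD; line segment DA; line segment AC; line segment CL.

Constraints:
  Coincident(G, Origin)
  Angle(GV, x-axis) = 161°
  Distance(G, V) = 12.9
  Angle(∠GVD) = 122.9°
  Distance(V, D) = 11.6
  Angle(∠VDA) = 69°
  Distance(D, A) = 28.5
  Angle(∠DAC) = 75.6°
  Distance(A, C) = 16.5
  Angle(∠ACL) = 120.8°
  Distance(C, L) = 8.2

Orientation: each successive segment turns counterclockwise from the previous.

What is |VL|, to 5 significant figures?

14.452

∠DAC = 75.6° gives AC at 73.500° from the x-axis; with |AC| = 16.5, C = (7.8155, -1.7732). ∠ACL = 120.8° gives CL at 132.70° from the x-axis; with |CL| = 8.2, L = (2.2546, 4.2531). Then |VL| = |L − V| = 14.452.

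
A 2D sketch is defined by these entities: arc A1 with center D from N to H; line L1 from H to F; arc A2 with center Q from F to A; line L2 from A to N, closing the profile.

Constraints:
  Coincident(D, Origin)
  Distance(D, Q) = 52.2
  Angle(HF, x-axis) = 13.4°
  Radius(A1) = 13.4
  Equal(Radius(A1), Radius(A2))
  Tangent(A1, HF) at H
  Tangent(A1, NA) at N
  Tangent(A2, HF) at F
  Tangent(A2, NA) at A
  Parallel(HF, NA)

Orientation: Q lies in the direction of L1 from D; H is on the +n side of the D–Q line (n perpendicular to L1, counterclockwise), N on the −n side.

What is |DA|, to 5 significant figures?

53.892

The slot axis is L1's direction at 13.4°, so u = (cos 13.4°, sin 13.4°) = (0.97278, 0.23175) and n = (−sin 13.4°, cos 13.4°) = (-0.23175, 0.97278). D is at the origin and Q lies 52.2 along u from D, so Q = 52.2·u = (50.779, 12.097). Tangency of A1 to both parallel lines with radius 13.4 puts H and N at D ± 13.4·n: H = (-3.1054, 13.035), N = (3.1054, -13.035). Equal radii place F and A the same way about Q: F = Q + 13.4·n = (47.673, 25.132), A = Q − 13.4·n = (53.884, -0.93796). Then |DA| = |A − D| = 53.892.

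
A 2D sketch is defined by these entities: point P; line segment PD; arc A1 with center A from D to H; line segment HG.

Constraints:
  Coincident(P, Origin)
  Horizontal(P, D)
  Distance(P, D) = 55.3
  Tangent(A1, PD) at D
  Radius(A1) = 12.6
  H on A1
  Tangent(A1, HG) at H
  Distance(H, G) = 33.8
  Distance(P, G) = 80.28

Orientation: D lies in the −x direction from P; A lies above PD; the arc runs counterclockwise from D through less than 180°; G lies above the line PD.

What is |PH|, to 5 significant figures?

49.287

Checks: P.y = 0.00, D.y = 0.00 ✓; |AH| = 12.60 ✓; ∠(AH, HG) = 90.00° ✓; |HG| = 33.80 ✓; |PG| = 80.28 ✓.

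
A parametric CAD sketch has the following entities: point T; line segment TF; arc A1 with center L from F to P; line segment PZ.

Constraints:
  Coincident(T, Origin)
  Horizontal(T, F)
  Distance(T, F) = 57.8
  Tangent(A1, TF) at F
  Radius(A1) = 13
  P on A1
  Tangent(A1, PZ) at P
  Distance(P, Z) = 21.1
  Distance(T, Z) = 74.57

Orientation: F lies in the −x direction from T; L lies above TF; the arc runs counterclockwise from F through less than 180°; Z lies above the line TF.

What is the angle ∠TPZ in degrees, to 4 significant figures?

163.0°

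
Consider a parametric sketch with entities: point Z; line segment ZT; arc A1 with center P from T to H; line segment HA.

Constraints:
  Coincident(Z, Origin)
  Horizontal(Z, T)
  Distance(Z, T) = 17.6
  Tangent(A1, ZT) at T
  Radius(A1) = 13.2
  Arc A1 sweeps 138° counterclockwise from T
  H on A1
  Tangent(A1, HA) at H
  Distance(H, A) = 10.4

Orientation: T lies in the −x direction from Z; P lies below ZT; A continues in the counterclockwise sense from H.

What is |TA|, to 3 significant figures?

30.0

Z is at the origin; ZT is horizontal with |ZT| = 17.6 and T on the −x side, so T = (-17.6, 0.00). Tangency of A1 to ZT means the radius PT is perpendicular to ZT, so P = T + (0, -13.2) = (-17.6, -13.2). On A1, T sits at bearing 90° from P; a 138° counterclockwise sweep puts H at bearing 228°, so H = P + 13.2·(cos 228°, sin 228°) = (-26.4, -23.0). A1 meets HA tangentially, so PH is at right angles to HA, so HA runs along (−sin 228°, cos 228°); with |HA| = 10.4, A = (-18.7, -30.0). Then |TA| = |A − T| = 30.0.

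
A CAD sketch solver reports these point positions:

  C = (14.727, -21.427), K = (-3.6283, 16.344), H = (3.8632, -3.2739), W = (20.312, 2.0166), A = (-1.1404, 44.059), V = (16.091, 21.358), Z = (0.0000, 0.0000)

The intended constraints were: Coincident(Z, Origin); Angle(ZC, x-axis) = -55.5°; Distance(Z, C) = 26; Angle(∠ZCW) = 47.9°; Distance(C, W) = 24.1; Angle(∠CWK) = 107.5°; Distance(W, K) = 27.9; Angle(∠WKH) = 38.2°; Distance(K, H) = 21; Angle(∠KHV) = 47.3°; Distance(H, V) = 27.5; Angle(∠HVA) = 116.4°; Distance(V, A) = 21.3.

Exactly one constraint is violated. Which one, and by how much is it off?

Distance(V, A) = 21.3 — off by 7.20.

Z = (0.00, 0.00) ✓; ZC at -55.50° ✓; |ZC| = 26.00 ✓; ∠ZCW = 47.90° ✓; |CW| = 24.10 ✓; ∠CWK = 107.5° ✓; |WK| = 27.90 ✓; ∠WKH = 38.20° ✓; |KH| = 21.00 ✓; ∠KHV = 47.30° ✓; |HV| = 27.50 ✓; ∠HVA = 116.4° ✓; |VA| = 28.50 ✗.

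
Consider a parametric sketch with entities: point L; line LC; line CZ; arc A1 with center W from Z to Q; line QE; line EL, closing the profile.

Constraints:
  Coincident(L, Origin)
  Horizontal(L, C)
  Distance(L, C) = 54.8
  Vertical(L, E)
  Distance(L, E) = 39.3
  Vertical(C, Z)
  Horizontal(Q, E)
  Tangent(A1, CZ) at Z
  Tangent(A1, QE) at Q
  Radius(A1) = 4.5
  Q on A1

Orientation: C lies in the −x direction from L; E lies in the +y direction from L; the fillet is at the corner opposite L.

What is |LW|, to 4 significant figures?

61.16

L and E share the same x with |LE| = 39.3 and E on the +y side, so E = (0.000, 39.30). The virtual corner opposite L is at (-54.80, 39.30). A1 meets CZ tangentially, so WZ is at right angles to CZ and since A1 is tangent to QE there, WQ ⟂ QE, with radius 4.5, so the center W sits 4.5 in from both sides at W = (-50.30, 34.80). Then |LW| = |W − L| = 61.16.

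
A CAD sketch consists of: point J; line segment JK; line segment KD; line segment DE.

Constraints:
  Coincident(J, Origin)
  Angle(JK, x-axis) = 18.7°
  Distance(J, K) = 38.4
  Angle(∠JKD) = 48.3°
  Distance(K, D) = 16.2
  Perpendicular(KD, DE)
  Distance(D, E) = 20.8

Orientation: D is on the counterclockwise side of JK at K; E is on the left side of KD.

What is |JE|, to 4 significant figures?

12.22

∠JKD = 48.3°, so KD runs at 18.7° + (180° − 48.3°) = 150.4° from the x-axis; with |KD| = 16.2, D = K + 16.2·(cos 150.4°, sin 150.4°) = (22.29, 20.31). The perpendicularity gives DE at right angles to KD; with |DE| = 20.8 on the left of KD, E = D + 20.8·(-0.4939, -0.8695) = (12.01, 2.228). Then |JE| = |E − J| = 12.22.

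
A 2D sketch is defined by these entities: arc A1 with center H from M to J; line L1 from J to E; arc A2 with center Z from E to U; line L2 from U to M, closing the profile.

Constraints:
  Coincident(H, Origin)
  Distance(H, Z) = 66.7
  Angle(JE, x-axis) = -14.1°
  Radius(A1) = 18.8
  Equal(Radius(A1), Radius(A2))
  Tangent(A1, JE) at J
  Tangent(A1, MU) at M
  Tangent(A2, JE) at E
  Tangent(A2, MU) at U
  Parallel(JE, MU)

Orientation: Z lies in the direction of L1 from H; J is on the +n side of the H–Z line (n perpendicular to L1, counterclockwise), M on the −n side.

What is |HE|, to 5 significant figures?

69.299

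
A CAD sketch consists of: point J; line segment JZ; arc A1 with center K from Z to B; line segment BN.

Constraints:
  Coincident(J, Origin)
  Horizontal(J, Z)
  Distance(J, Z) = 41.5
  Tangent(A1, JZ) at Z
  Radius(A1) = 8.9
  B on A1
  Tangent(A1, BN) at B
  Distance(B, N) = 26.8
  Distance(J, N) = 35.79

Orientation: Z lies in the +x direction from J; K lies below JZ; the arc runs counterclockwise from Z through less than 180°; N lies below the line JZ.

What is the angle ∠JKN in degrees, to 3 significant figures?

56.6°

J is at the origin; J and Z share the same y with |JZ| = 41.5 and Z on the +x side, so Z = (41.5, 0.00). Since A1 is tangent to JZ there, KZ ⟂ JZ, so K = Z + (0, -8.9) = (41.5, -8.90). Since KB ⟂ BN (tangency), |KN| = √(8.9² + 26.8²) = 28.2 regardless of where B sits on A1. So N lies on both circle(J, 35.79) and circle(K, 28.2); the below-JZ intersection is N = (21.4, -28.7). B is the foot of the tangent from N: B = (33.6, -4.85).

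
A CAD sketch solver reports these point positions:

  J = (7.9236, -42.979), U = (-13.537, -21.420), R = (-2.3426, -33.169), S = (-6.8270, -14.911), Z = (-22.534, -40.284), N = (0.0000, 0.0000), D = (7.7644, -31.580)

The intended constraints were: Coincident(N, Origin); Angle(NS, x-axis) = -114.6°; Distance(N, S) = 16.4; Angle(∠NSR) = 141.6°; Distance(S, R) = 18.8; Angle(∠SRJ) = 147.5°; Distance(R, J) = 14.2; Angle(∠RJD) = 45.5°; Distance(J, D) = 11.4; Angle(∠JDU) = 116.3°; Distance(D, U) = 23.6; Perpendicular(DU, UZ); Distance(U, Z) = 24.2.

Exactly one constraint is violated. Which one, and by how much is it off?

Distance(U, Z) = 24.2 — off by 3.30.

N = (0.00, 0.00) ✓; NS at -114.6° ✓; |NS| = 16.40 ✓; ∠NSR = 141.6° ✓; |SR| = 18.80 ✓; ∠SRJ = 147.5° ✓; |RJ| = 14.20 ✓; ∠RJD = 45.50° ✓; |JD| = 11.40 ✓; ∠JDU = 116.3° ✓; |DU| = 23.60 ✓; ∠(DU, UZ) = 90.00° ✓; |UZ| = 20.90 ✗.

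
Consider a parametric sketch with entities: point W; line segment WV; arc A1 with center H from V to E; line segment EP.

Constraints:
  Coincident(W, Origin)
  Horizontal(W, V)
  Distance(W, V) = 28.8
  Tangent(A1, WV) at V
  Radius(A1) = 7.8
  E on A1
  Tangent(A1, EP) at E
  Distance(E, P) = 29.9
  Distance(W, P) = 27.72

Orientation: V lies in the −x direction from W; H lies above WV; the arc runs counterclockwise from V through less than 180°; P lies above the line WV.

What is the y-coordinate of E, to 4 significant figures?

3.187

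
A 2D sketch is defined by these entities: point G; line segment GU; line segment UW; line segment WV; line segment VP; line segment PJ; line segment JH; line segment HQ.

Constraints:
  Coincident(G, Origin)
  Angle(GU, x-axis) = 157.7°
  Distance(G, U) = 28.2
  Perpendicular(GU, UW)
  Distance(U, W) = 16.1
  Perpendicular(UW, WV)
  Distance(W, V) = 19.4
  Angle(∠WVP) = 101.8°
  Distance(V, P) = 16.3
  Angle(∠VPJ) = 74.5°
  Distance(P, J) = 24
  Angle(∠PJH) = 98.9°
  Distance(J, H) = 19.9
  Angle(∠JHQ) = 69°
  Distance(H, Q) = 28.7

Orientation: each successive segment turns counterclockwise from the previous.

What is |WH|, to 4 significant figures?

6.197

G is at the origin; GU runs at 157.7° with length 28.2, so U = (-26.09, 10.70). The perpendicularity gives UW at right angles to GU, so UW runs at -112.3°; with |UW| = 16.1, W = (-32.20, -4.195). UW is perpendicular to WV, so WV runs at -22.30°; with |WV| = 19.4, V = (-14.25, -11.56). ∠WVP = 101.8° gives VP at 55.90° from the x-axis; with |VP| = 16.3, P = (-5.113, 1.941). ∠VPJ = 74.5° gives PJ at 161.4° from the x-axis; with |PJ| = 24.0, J = (-27.86, 9.596). ∠PJH = 98.9° gives JH at -117.5° from the x-axis; with |JH| = 19.9, H = (-37.05, -8.056). Then |WH| = |H − W| = 6.197.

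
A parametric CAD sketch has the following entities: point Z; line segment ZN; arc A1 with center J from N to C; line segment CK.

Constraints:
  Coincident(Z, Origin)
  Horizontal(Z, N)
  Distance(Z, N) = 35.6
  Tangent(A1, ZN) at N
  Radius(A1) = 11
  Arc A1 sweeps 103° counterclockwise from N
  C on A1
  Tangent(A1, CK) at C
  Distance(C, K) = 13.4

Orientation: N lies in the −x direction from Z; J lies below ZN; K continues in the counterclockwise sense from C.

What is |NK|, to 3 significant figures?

27.6

On A1, N sits at bearing 90° from J; a 103° counterclockwise sweep puts C at bearing 193°, so C = J + 11.0·(cos 193°, sin 193°) = (-46.3, -13.5). The tangent condition forces JC to be normal to CK, so CK runs along (−sin 193°, cos 193°); with |CK| = 13.4, K = (-43.3, -26.5). Then |NK| = |K − N| = 27.6.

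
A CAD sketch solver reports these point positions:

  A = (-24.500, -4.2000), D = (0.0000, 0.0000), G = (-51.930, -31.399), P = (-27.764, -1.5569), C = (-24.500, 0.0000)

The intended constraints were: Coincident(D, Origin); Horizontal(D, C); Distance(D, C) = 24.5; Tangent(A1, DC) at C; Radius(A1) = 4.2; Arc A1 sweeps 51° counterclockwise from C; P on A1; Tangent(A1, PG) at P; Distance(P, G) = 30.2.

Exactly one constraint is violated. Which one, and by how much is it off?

Distance(P, G) = 30.2 — off by 8.20.

D = (0.00, 0.00) ✓; D.y = 0.00, C.y = 0.00 ✓; |DC| = 24.50 ✓; ∠(AC, CD) = 90.00° ✓; |AC| = 4.200 ✓; bearing(A→P) − bearing(A→C) = 51.00° ✓; |AP| = 4.200 ✓; ∠(AP, PG) = 90.00° ✓; |PG| = 38.40 ✗.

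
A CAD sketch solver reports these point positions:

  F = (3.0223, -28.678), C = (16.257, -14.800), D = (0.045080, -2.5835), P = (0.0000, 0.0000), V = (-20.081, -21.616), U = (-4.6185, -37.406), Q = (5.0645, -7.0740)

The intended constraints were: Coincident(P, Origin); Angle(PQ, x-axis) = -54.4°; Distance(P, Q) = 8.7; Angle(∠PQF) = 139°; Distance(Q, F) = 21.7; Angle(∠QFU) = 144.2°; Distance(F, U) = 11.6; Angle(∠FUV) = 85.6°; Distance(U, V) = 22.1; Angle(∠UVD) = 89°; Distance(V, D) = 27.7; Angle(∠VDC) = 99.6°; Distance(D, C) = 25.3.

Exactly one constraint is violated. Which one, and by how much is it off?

Distance(D, C) = 25.3 — off by 5.00.

P = (0.00, 0.00) ✓; PQ at -54.40° ✓; |PQ| = 8.700 ✓; ∠PQF = 139.0° ✓; |QF| = 21.70 ✓; ∠QFU = 144.2° ✓; |FU| = 11.60 ✓; ∠FUV = 85.60° ✓; |UV| = 22.10 ✓; ∠UVD = 89.00° ✓; |VD| = 27.70 ✓; ∠VDC = 99.60° ✓; |DC| = 20.30 ✗.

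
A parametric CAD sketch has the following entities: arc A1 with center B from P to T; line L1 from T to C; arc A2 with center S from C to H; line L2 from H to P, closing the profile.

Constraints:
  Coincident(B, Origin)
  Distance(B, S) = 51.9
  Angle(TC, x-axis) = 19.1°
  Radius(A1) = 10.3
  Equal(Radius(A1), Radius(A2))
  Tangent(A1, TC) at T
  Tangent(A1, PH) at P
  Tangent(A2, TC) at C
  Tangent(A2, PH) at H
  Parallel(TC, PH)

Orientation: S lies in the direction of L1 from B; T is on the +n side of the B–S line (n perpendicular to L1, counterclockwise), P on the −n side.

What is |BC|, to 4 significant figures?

52.91

The slot axis is L1's direction at 19.1°, so u = (cos 19.1°, sin 19.1°) = (0.9449, 0.3272) and n = (−sin 19.1°, cos 19.1°) = (-0.3272, 0.9449). B is at the origin and S lies 51.9 along u from B, so S = 51.9·u = (49.04, 16.98). Tangency of A1 to both parallel lines with radius 10.3 puts T and P at B ± 10.3·n: T = (-3.370, 9.733), P = (3.370, -9.733). Equal radii place C and H the same way about S: C = S + 10.3·n = (45.67, 26.72), H = S − 10.3·n = (52.41, 7.250). Then |BC| = |C − B| = 52.91.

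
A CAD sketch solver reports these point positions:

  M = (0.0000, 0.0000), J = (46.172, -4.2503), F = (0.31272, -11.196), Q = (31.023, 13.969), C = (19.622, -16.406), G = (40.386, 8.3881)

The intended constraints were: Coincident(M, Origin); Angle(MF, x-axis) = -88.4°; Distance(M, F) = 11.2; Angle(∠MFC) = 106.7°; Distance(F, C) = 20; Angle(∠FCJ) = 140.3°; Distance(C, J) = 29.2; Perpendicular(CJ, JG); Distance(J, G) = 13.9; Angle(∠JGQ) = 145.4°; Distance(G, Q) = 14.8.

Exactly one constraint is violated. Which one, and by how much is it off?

Distance(G, Q) = 14.8 — off by 3.90.

M = (0.00, 0.00) ✓; MF at -88.40° ✓; |MF| = 11.20 ✓; ∠MFC = 106.7° ✓; |FC| = 20.00 ✓; ∠FCJ = 140.3° ✓; |CJ| = 29.20 ✓; ∠(CJ, JG) = 90.00° ✓; |JG| = 13.90 ✓; ∠JGQ = 145.4° ✓; |GQ| = 10.90 ✗.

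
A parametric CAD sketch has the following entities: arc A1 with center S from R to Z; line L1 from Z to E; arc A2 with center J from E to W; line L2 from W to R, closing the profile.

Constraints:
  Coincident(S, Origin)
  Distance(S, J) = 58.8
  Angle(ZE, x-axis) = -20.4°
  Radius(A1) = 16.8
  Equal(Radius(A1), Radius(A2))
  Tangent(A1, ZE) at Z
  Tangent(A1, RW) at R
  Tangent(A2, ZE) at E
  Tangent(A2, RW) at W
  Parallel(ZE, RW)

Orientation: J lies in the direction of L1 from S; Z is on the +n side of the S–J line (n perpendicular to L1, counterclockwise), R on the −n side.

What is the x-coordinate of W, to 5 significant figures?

49.256

The slot axis is L1's direction at -20.4°, so u = (cos -20.4°, sin -20.4°) = (0.93728, -0.34857) and n = (−sin -20.4°, cos -20.4°) = (0.34857, 0.93728). S is at the origin and J lies 58.8 along u from S, so J = 58.8·u = (55.112, -20.496). Tangency of A1 to both parallel lines with radius 16.8 puts Z and R at S ± 16.8·n: Z = (5.8560, 15.746), R = (-5.8560, -15.746). Equal radii place E and W the same way about J: E = J + 16.8·n = (60.968, -4.7497), W = J − 16.8·n = (49.256, -36.242). So W.x = 49.256.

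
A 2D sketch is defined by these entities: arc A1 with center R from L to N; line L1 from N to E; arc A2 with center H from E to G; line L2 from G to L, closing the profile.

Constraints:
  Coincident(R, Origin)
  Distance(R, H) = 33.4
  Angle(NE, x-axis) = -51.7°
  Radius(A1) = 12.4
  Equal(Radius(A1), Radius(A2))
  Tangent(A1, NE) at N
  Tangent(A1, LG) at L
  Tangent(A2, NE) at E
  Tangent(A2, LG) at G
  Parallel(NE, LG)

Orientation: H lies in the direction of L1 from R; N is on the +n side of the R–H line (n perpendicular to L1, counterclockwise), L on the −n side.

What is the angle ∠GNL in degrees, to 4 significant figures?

53.41°

The slot axis is L1's direction at -51.7°, so u = (cos -51.7°, sin -51.7°) = (0.6198, -0.7848) and n = (−sin -51.7°, cos -51.7°) = (0.7848, 0.6198). R is at the origin and H lies 33.4 along u from R, so H = 33.4·u = (20.70, -26.21). Tangency of A1 to both parallel lines with radius 12.4 puts N and L at R ± 12.4·n: N = (9.731, 7.685), L = (-9.731, -7.685). Equal radii place E and G the same way about H: E = H + 12.4·n = (30.43, -18.53), G = H − 12.4·n = (10.97, -33.90). Then cos ∠GNL = NG·NL / (|NG||NL|), giving 53.41°.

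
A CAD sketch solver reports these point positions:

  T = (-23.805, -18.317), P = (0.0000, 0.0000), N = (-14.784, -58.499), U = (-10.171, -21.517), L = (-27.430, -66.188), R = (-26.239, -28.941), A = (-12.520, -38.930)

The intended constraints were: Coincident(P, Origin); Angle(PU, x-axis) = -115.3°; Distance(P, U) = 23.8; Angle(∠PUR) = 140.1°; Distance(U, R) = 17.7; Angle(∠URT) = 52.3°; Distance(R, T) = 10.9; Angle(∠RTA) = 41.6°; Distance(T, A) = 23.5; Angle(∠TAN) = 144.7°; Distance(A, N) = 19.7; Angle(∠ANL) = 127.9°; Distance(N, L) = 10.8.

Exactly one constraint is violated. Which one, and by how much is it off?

Distance(N, L) = 10.8 — off by 4.00.

P = (0.00, 0.00) ✓; PU at -115.3° ✓; |PU| = 23.80 ✓; ∠PUR = 140.1° ✓; |UR| = 17.70 ✓; ∠URT = 52.30° ✓; |RT| = 10.90 ✓; ∠RTA = 41.60° ✓; |TA| = 23.50 ✓; ∠TAN = 144.7° ✓; |AN| = 19.70 ✓; ∠ANL = 127.9° ✓; |NL| = 14.80 ✗.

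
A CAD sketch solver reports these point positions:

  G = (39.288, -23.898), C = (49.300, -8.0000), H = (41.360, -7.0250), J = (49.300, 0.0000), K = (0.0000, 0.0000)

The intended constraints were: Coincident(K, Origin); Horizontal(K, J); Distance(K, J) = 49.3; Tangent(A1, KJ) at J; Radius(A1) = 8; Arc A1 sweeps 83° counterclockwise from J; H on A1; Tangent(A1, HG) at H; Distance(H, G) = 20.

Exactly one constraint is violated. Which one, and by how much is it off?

Distance(H, G) = 20 — off by 3.00.

K = (0.00, 0.00) ✓; K.y = 0.00, J.y = 0.00 ✓; |KJ| = 49.30 ✓; ∠(CJ, JK) = 90.00° ✓; |CJ| = 8.000 ✓; bearing(C→H) − bearing(C→J) = 83.00° ✓; |CH| = 8.000 ✓; ∠(CH, HG) = 90.00° ✓; |HG| = 17.00 ✗.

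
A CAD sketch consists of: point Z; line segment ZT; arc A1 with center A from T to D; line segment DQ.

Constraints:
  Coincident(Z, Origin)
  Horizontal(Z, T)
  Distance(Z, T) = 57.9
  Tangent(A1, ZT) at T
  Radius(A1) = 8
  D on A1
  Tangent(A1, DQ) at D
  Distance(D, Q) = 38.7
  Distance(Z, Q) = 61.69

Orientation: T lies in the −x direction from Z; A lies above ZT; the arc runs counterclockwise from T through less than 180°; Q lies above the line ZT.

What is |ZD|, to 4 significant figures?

50.46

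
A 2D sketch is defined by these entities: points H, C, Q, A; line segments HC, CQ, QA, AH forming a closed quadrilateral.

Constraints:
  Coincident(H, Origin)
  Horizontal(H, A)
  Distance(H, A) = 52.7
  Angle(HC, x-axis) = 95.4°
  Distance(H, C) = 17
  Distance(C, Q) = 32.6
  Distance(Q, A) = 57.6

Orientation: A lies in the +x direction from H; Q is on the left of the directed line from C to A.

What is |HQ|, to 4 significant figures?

47.17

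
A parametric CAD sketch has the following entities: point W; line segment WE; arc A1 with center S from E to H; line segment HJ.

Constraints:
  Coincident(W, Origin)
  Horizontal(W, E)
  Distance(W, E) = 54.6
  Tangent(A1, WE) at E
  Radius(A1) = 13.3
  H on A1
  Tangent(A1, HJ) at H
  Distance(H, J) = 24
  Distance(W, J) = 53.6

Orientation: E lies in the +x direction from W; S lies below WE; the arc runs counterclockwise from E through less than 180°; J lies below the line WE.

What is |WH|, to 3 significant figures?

43.1

W is at the origin; WE is horizontal with |WE| = 54.6 and E on the +x side, so E = (54.6, 0.00). Tangency of A1 to WE means the radius SE is perpendicular to WE, so S = E + (0, -13.3) = (54.6, -13.3). Since SH ⟂ HJ (tangency), |SJ| = √(13.3² + 24.0²) = 27.4 regardless of where H sits on A1. So J lies on both circle(W, 53.6) and circle(S, 27.4); the below-WE intersection is J = (39.5, -36.2). H is the foot of the tangent from J: H = (41.3, -12.3).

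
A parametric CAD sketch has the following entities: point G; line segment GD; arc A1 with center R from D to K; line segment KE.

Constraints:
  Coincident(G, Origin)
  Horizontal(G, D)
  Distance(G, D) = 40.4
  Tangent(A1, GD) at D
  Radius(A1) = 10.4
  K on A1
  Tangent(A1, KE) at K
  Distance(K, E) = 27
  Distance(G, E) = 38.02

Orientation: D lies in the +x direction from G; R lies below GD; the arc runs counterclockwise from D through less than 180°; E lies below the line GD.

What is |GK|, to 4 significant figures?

31.42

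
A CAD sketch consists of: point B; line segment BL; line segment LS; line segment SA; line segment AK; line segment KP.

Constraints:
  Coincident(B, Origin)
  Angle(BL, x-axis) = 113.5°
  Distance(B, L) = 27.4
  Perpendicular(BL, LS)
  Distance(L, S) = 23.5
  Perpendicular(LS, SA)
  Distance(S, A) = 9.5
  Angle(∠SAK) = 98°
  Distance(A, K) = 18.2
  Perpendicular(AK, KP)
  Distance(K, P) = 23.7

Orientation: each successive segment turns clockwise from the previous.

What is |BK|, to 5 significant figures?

16.314

The perpendicularity gives SA at right angles to LS, so SA runs at -66.500°; with |SA| = 9.5, A = (14.413, 25.786). ∠SAK = 98.0° gives AK at -148.50° from the x-axis; with |AK| = 18.2, K = (-1.1047, 16.277). Then |BK| = |K − B| = 16.314.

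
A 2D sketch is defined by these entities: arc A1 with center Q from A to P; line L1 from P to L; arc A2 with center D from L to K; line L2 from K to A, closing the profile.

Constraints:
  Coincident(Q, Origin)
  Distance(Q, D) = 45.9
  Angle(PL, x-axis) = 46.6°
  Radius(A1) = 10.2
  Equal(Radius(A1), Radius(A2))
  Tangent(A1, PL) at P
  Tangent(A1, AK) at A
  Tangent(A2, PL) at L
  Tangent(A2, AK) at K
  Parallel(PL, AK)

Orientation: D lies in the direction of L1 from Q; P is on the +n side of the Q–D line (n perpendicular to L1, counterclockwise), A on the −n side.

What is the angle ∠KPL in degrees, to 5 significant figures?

23.962°

Tangency of A1 to both parallel lines with radius 10.2 puts P and A at Q ± 10.2·n: P = (-7.4111, 7.0083), A = (7.4111, -7.0083). Equal radii place L and K the same way about D: L = D + 10.2·n = (24.126, 40.358), K = D − 10.2·n = (38.948, 26.341). Then cos ∠KPL = PK·PL / (|PK||PL|), giving 23.962°.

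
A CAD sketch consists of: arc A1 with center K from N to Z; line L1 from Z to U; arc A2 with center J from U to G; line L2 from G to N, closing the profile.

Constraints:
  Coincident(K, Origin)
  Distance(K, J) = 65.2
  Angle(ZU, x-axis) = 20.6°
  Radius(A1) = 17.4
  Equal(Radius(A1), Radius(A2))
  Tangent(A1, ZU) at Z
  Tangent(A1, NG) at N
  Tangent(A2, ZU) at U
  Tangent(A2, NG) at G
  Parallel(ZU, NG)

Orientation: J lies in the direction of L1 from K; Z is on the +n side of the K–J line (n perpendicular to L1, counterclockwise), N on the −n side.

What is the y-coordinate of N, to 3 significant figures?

-16.3

K is at the origin and J lies 65.2 along u from K, so J = 65.2·u = (61.0, 22.9). Tangency of A1 to both parallel lines with radius 17.4 puts Z and N at K ± 17.4·n: Z = (-6.12, 16.3), N = (6.12, -16.3). So N.y = -16.3.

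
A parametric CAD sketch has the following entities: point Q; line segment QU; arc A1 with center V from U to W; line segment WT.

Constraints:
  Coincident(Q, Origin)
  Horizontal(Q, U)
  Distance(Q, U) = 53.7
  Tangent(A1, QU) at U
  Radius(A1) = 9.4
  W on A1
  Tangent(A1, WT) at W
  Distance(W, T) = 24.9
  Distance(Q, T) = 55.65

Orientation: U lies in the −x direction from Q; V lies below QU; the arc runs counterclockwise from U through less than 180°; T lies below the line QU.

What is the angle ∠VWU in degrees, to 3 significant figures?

23.9°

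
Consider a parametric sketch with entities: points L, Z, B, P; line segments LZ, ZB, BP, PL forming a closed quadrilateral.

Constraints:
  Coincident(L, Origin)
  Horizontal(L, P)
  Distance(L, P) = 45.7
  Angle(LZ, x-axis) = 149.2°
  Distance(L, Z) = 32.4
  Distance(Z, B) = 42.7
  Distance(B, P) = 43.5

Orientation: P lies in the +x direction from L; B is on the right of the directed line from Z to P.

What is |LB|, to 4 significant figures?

12.61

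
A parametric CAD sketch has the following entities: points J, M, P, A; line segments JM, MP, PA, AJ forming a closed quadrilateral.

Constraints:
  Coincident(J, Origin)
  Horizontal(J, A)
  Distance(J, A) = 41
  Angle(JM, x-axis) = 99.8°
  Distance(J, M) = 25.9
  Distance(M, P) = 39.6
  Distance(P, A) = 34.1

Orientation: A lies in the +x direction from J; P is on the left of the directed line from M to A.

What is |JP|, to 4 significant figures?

47.98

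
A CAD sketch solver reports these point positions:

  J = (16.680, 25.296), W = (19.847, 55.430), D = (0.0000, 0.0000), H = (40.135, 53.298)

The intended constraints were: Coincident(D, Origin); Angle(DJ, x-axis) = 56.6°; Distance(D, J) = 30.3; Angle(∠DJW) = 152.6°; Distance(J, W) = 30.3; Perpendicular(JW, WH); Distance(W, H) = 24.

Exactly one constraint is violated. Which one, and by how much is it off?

Distance(W, H) = 24 — off by 3.60.

D = (0.00, 0.00) ✓; DJ at 56.60° ✓; |DJ| = 30.30 ✓; ∠DJW = 152.6° ✓; |JW| = 30.30 ✓; ∠(JW, WH) = 90.00° ✓; |WH| = 20.40 ✗.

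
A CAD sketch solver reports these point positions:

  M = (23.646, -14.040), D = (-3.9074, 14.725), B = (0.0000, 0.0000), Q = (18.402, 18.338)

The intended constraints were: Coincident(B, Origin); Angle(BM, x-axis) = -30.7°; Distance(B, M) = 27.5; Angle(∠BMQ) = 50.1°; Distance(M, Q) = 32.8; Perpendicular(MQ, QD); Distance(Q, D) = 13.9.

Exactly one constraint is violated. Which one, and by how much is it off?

Distance(Q, D) = 13.9 — off by 8.70.

B = (0.00, 0.00) ✓; BM at -30.70° ✓; |BM| = 27.50 ✓; ∠BMQ = 50.10° ✓; |MQ| = 32.80 ✓; ∠(MQ, QD) = 90.00° ✓; |QD| = 22.60 ✗.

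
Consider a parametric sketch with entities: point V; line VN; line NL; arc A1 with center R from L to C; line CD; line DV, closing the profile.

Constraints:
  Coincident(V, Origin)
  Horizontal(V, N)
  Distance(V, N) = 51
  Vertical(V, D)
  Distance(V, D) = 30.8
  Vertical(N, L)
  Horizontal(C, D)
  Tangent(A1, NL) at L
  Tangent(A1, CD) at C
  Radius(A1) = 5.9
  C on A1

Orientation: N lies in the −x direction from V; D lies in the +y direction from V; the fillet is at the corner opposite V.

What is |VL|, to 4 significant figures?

56.75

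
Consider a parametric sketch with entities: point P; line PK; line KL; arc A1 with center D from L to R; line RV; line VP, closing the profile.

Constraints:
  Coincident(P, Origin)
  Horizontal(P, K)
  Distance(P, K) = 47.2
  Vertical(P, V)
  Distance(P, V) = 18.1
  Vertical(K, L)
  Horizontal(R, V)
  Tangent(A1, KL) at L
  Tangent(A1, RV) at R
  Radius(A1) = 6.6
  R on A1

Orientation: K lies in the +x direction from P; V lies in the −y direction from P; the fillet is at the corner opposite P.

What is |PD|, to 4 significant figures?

42.20

PV is vertical with |PV| = 18.1 and V on the −y side, so V = (0.000, -18.10). The virtual corner opposite P is at (47.20, -18.10). The tangent condition forces DL to be normal to KL and since A1 is tangent to RV there, DR ⟂ RV, with radius 6.6, so the center D sits 6.6 in from both sides at D = (40.60, -11.50). Then |PD| = |D − P| = 42.20.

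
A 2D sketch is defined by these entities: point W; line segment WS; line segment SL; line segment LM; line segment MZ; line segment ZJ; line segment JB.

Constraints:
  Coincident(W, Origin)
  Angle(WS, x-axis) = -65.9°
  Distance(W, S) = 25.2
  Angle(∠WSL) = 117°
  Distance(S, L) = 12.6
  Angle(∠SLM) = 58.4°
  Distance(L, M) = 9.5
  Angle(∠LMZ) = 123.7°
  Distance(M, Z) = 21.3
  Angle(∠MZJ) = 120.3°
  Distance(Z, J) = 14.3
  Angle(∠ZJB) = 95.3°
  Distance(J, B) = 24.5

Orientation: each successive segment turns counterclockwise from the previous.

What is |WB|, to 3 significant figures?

41.7

W is at the origin; WS runs at -65.9° with length 25.2, so S = (10.3, -23.0). ∠WSL = 117.0° gives SL at -2.90° from the x-axis; with |SL| = 12.6, L = (22.9, -23.6). ∠SLM = 58.4° gives LM at 119° from the x-axis; with |LM| = 9.5, M = (18.3, -15.3). ∠LMZ = 123.7° gives MZ at 175° from the x-axis; with |MZ| = 21.3, Z = (-2.91, -13.5). ∠MZJ = 120.3° gives ZJ at -125° from the x-axis; with |ZJ| = 14.3, J = (-11.2, -25.1). ∠ZJB = 95.3° gives JB at -40.6° from the x-axis; with |JB| = 24.5, B = (7.43, -41.1). Then |WB| = |B − W| = 41.7.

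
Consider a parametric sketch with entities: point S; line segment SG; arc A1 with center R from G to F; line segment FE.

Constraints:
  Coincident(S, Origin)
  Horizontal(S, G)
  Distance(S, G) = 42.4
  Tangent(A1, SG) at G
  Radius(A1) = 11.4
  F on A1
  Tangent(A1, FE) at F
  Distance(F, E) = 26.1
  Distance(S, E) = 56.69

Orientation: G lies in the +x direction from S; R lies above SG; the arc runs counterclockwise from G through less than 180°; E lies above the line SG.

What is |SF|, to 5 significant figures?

55.086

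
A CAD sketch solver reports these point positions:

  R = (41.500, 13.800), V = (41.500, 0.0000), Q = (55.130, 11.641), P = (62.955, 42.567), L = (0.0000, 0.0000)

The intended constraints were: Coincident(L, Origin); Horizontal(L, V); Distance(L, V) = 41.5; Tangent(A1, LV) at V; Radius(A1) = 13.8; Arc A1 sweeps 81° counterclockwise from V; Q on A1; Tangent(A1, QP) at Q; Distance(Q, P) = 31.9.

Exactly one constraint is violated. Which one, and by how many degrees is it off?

Tangent(A1, QP) at Q — off by 5.20°.

L = (0.00, 0.00) ✓; L.y = 0.00, V.y = 0.00 ✓; |LV| = 41.50 ✓; ∠(RV, VL) = 90.00° ✓; |RV| = 13.80 ✓; bearing(R→Q) − bearing(R→V) = 81.00° ✓; |RQ| = 13.80 ✓; ∠(RQ, QP) = 95.20° ✗; |QP| = 31.90 ✓.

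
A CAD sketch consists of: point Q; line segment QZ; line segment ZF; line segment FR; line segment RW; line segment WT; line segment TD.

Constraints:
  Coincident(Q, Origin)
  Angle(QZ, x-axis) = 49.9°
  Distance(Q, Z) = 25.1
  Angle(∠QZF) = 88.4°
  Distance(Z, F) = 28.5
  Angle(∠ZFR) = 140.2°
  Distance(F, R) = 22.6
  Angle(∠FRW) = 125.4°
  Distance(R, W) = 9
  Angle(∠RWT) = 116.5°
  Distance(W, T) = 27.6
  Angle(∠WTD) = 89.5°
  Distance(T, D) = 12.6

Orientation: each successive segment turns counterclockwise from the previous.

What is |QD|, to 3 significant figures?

14.6

Q is at the origin; QZ runs at 49.9° with length 25.1, so Z = (16.2, 19.2). ∠QZF = 88.4° gives ZF at 142° from the x-axis; with |ZF| = 28.5, F = (-6.14, 36.9). ∠ZFR = 140.2° gives FR at -179° from the x-axis; with |FR| = 22.6, R = (-28.7, 36.4). ∠FRW = 125.4° gives RW at -124° from the x-axis; with |RW| = 9.0, W = (-33.8, 29.0). ∠RWT = 116.5° gives WT at -60.6° from the x-axis; with |WT| = 27.6, T = (-20.2, 4.93). ∠WTD = 89.5° gives TD at 29.9° from the x-axis; with |TD| = 12.6, D = (-9.30, 11.2). Then |QD| = |D − Q| = 14.6.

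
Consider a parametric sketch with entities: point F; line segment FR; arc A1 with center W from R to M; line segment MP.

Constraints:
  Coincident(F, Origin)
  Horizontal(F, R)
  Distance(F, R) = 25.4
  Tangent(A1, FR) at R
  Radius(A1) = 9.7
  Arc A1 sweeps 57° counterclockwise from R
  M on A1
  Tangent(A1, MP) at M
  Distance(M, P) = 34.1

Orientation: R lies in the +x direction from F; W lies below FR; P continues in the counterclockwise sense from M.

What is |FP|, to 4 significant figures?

33.04

F is at the origin; F and R share the same y with |FR| = 25.4 and R on the +x side, so R = (25.40, 0.000). Since A1 is tangent to FR there, WR ⟂ FR, so W = R + (0, -9.7) = (25.40, -9.700). On A1, R sits at bearing 90° from W; a 57° counterclockwise sweep puts M at bearing 147°, so M = W + 9.7·(cos 147°, sin 147°) = (17.26, -4.417). A1 meets MP tangentially, so WM is at right angles to MP, so MP runs along (−sin 147°, cos 147°); with |MP| = 34.1, P = (-1.307, -33.02). Then |FP| = |P − F| = 33.04.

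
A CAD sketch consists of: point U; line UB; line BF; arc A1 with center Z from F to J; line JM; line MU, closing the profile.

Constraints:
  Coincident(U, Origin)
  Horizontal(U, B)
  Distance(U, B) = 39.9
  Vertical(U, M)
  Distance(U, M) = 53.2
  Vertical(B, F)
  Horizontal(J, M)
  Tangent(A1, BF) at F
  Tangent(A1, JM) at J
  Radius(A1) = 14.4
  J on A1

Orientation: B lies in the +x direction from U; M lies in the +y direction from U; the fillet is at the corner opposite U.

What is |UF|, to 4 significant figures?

55.65

U is at the origin; UB is horizontal with |UB| = 39.9 and B on the +x side, so B = (39.90, 0.000). UM is vertical with |UM| = 53.2 and M on the +y side, so M = (0.000, 53.20). The virtual corner opposite U is at (39.90, 53.20). Since A1 is tangent to BF there, ZF ⟂ BF and the tangent condition forces ZJ to be normal to JM, with radius 14.4, so the center Z sits 14.4 in from both sides at Z = (25.50, 38.80). That places the tangent points at F = (39.90, 38.80) on BF and J = (25.50, 53.20) on JM. Then |UF| = |F − U| = 55.65.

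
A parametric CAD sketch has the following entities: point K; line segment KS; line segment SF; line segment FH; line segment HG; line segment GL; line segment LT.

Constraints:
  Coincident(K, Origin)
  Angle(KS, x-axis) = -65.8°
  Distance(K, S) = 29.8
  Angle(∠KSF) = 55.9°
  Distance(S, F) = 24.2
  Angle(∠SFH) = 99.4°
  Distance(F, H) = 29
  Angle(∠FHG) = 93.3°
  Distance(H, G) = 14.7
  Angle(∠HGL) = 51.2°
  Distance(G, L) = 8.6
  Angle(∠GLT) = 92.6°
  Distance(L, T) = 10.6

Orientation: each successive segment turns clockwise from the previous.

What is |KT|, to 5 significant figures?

11.970

K is at the origin; KS runs at -65.8° with length 29.8, so S = (12.216, -27.181). ∠KSF = 55.9° gives SF at 170.10° from the x-axis; with |SF| = 24.2, F = (-11.624, -23.020). ∠SFH = 99.4° gives FH at 89.500° from the x-axis; with |FH| = 29.0, H = (-11.371, 5.9784). ∠FHG = 93.3° gives HG at 2.8000° from the x-axis; with |HG| = 14.7, G = (3.3116, 6.6965). ∠HGL = 51.2° gives GL at -126.00° from the x-axis; with |GL| = 8.6, L = (-1.7434, -0.26105). ∠GLT = 92.6° gives LT at 146.60° from the x-axis; with |LT| = 10.6, T = (-10.593, 5.5740). Then |KT| = |T − K| = 11.970.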